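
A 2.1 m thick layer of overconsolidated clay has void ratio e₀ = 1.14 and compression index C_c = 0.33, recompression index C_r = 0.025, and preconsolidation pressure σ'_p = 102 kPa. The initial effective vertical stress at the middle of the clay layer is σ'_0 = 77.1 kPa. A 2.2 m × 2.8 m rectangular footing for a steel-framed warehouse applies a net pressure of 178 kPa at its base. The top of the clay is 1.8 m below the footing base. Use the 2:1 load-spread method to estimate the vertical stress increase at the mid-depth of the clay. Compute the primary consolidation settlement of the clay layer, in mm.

S_c ≈ 20.5 mm

Mid-depth of clay below the footing base: z = 1.8 + 2.1/2 = 2.85 m.
Stress increase at mid-clay by the 2:1 spreading method:
Δσ = qBL/((B+z)(L+z)) = 178×2.2×2.8/((2.2+2.85)(2.8+2.85)) = 38.429 kPa
Final effective stress: σ'_f = 77.1 + 38.429 = 115.53 kPa.
σ'_f = 115.53 > σ'_p = 102 kPa, so the stress path crosses the preconsolidation pressure — recompression up to σ'_p, then virgin compression beyond:
S_c = H/(1+e₀)·[C_r·log₁₀(σ'_p/σ'_0) + C_c·log₁₀(σ'_f/σ'_p)]
    = 2.1/2.14 × [0.025×log₁₀(102/77.1) + 0.33×log₁₀(115.53/102)]
    = 0.98131 × [0.0030386 + 0.017851] = 0.0205 m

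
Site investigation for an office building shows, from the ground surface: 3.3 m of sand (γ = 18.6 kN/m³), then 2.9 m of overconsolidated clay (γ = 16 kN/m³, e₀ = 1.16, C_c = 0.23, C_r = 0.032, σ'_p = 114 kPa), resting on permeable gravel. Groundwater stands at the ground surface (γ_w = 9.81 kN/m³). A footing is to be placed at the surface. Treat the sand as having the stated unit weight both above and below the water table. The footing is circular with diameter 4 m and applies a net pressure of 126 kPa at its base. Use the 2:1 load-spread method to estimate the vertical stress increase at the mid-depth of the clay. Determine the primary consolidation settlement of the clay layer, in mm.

Mid-depth of clay below the ground surface: z = 3.3 + 2.9/2 = 4.75 m.
Total vertical stress at mid-clay: σ_v = 18.6×3.3 + 16×1.45 = 84.58 kPa.
Pore pressure: u = 9.81×(4.75 − 0) = 46.598 kPa.
Initial effective stress: σ'_0 = σ_v − u = 84.58 − 46.598 = 37.982 kPa.
Stress increase at mid-clay by the 2:1 spreading method:
Δσ ≈ qD²/(D+z)² = 126×4²/(4+4.75)² = 26.331 kPa
Final effective stress: σ'_f = 37.982 + 26.331 = 64.313 kPa.
σ'_f = 64.313 ≤ σ'_p = 114 kPa, so the clay remains overconsolidated and only the recompression index applies:
S_c = C_r·H/(1+e₀)·log₁₀(σ'_f/σ'_0) = 0.032×2.9/2.16×log₁₀(64.313/37.982)
    = 0.042963 × 0.22872 = 0.009827 m

S_c ≈ 9.83 mm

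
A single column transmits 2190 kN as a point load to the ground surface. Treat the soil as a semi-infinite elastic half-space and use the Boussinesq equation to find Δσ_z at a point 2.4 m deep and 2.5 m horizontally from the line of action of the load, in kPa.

Boussinesq vertical stress below a point load on an elastic half-space:
Δσ_z = 3P/(2πz²) · [1 + (r/z)²]^(−5/2)
r/z = 2.5/2.4 = 1.0417; [1+(r/z)²]^(−5/2) = 0.15929.
Δσ_z = 3×2190/(2π×2.4²) × 0.15929 = 181.54 × 0.15929 = 28.92 kPa

Δσ_z ≈ 28.9 kPa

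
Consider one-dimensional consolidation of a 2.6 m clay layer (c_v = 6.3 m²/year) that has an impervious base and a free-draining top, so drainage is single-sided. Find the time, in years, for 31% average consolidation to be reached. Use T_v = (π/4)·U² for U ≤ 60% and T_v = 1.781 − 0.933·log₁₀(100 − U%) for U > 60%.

t ≈ 0.081 years

Drainage path length: H_d = H = 2.6 m (single drainage).
U ≤ 60%: T_v = (π/4)·U² = (π/4)×0.31² = 0.075477.
t = T_v·H_d²/c_v = 0.075477×2.6²/6.3 = 0.08099 years.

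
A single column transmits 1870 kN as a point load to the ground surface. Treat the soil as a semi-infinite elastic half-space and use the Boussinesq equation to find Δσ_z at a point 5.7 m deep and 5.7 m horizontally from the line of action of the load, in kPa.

Boussinesq vertical stress below a point load on an elastic half-space:
Δσ_z = 3P/(2πz²) · [1 + (r/z)²]^(−5/2)
r/z = 5.7/5.7 = 1; [1+(r/z)²]^(−5/2) = 0.17678.
Δσ_z = 3×1870/(2π×5.7²) × 0.17678 = 27.481 × 0.17678 = 4.858 kPa

Δσ_z ≈ 4.86 kPa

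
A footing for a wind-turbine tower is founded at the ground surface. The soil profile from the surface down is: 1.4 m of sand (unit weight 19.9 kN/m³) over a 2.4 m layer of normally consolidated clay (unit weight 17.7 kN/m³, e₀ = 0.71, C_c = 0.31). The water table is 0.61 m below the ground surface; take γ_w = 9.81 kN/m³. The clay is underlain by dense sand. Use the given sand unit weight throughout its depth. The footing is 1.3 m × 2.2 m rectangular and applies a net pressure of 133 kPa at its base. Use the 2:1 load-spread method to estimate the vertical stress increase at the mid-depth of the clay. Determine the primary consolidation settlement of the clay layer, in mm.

S_c ≈ 98.8 mm

Mid-depth of clay below the ground surface: z = 1.4 + 2.4/2 = 2.6 m.
Total vertical stress at mid-clay: σ_v = 19.9×1.4 + 17.7×1.2 = 49.1 kPa.
Pore pressure: u = 9.81×(2.6 − 0.61) = 19.522 kPa.
Initial effective stress: σ'_0 = σ_v − u = 49.1 − 19.522 = 29.578 kPa.
Stress increase at mid-clay by the 2:1 spreading method:
Δσ = qBL/((B+z)(L+z)) = 133×1.3×2.2/((1.3+2.6)(2.2+2.6)) = 20.319 kPa
Final effective stress: σ'_f = σ'_0 + Δσ = 29.578 + 20.319 = 49.897 kPa.
Normally consolidated clay, so the full stress increment lies on the virgin compression line:
S_c = C_c·H/(1+e₀)·log₁₀(σ'_f/σ'_0) = 0.31×2.4/(1+0.71)×log₁₀(49.897/29.578)
    = 0.43509 × 0.22711 = 0.09881 m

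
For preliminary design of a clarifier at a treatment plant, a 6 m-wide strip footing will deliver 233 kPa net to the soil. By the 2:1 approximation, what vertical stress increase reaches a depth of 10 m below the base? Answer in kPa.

By the 2:1 method the load spreads at 1 horizontal : 2 vertical, so at depth z the loaded area has grown by z in each plan dimension:
Δσ = qB/(B+z) = 233×6/(6+10) = 87.375 kPa

Δσ_z ≈ 87.4 kPa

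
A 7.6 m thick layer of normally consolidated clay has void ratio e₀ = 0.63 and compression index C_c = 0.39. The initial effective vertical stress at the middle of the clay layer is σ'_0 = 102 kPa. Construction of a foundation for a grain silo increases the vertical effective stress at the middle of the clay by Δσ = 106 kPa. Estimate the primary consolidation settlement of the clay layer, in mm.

S_c ≈ 563 mm

Final effective stress: σ'_f = σ'_0 + Δσ = 102 + 106 = 208 kPa.
Normally consolidated clay, so the full stress increment lies on the virgin compression line:
S_c = C_c·H/(1+e₀)·log₁₀(σ'_f/σ'_0) = 0.39×7.6/(1+0.63)×log₁₀(208/102)
    = 1.8184 × 0.30946 = 0.5627 m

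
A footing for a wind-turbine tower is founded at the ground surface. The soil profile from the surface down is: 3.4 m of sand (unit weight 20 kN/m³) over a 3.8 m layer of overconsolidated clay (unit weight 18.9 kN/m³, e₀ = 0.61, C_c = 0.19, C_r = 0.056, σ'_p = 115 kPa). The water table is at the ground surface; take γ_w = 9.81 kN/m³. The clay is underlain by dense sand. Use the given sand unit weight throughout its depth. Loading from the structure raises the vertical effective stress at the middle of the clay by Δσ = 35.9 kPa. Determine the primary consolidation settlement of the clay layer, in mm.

S_c ≈ 30.2 mm

Mid-depth of clay below the ground surface: z = 3.4 + 3.8/2 = 5.3 m.
Total vertical stress at mid-clay: σ_v = 20×3.4 + 18.9×1.9 = 103.91 kPa.
Pore pressure: u = 9.81×(5.3 − 0) = 51.993 kPa.
Initial effective stress: σ'_0 = σ_v − u = 103.91 − 51.993 = 51.917 kPa.
Final effective stress: σ'_f = 51.917 + 35.9 = 87.817 kPa.
σ'_f = 87.817 ≤ σ'_p = 115 kPa, so the clay remains overconsolidated and only the recompression index applies:
S_c = C_r·H/(1+e₀)·log₁₀(σ'_f/σ'_0) = 0.056×3.8/1.61×log₁₀(87.817/51.917)
    = 0.13217 × 0.22827 = 0.03017 m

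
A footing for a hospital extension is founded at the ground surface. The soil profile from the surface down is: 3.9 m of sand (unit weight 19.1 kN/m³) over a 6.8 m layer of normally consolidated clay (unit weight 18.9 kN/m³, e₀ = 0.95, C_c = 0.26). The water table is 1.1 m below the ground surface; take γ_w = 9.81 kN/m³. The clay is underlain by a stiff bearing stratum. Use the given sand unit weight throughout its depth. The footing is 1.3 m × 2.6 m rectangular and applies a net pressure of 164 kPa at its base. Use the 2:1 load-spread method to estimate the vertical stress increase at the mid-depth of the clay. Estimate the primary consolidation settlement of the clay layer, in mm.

S_c ≈ 31.6 mm

Mid-depth of clay below the ground surface: z = 3.9 + 6.8/2 = 7.3 m.
Total vertical stress at mid-clay: σ_v = 19.1×3.9 + 18.9×3.4 = 138.75 kPa.
Pore pressure: u = 9.81×(7.3 − 1.1) = 60.822 kPa.
Initial effective stress: σ'_0 = σ_v − u = 138.75 − 60.822 = 77.928 kPa.
Stress increase at mid-clay by the 2:1 spreading method:
Δσ = qBL/((B+z)(L+z)) = 164×1.3×2.6/((1.3+7.3)(2.6+7.3)) = 6.5107 kPa
Final effective stress: σ'_f = σ'_0 + Δσ = 77.928 + 6.5107 = 84.439 kPa.
Normally consolidated clay, so the full stress increment lies on the virgin compression line:
S_c = C_c·H/(1+e₀)·log₁₀(σ'_f/σ'_0) = 0.26×6.8/(1+0.95)×log₁₀(84.439/77.928)
    = 0.90667 × 0.03485 = 0.0316 m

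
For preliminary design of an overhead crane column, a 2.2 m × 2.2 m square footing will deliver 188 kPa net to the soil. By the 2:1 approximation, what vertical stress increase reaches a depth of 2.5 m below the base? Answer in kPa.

By the 2:1 method the load spreads at 1 horizontal : 2 vertical, so at depth z the loaded area has grown by z in each plan dimension:
Δσ = qBL/((B+z)(L+z)) = 188×2.2×2.2/((2.2+2.5)(2.2+2.5)) = 41.191 kPa

Δσ_z ≈ 41.2 kPa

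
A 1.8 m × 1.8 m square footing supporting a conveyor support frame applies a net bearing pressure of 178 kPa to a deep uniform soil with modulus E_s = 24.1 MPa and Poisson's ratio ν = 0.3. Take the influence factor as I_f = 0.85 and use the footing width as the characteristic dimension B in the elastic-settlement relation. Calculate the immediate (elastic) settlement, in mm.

Immediate (elastic) settlement: S_e = q·B·(1−ν²)/E_s · I_f.
E_s = 24.1 MPa = 24100 kPa.
S_e = 178 × 1.8 × (1 − 0.3²) / 24100 × 0.85
    = 178 × 1.8 × 0.91 / 24100 × 0.85
    = 0.01028 m = 10.28 mm

S_e ≈ 10.3 mm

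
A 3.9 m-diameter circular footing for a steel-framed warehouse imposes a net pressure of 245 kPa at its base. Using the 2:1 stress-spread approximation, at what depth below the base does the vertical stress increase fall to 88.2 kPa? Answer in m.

z ≈ 2.6 m

2:1 spreading — at depth z the loaded area has grown by z in each plan dimension:
qD²/(D+z)² = Δσ_z ⇒ z = D(√(q/Δσ_z) − 1) = 3.9×(√(245/88.2) − 1) = 2.6 m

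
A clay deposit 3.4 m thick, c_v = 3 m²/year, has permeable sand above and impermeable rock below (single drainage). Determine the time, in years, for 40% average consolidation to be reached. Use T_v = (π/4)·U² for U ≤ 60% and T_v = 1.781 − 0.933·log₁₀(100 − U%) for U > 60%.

t ≈ 0.484 years

Drainage path length: H_d = H = 3.4 m (single drainage).
U ≤ 60%: T_v = (π/4)·U² = (π/4)×0.4² = 0.12566.
t = T_v·H_d²/c_v = 0.12566×3.4²/3 = 0.4842 years.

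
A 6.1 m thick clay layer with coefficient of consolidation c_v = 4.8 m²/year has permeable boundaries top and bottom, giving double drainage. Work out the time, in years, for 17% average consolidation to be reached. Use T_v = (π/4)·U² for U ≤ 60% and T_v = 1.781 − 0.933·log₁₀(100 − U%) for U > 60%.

t ≈ 0.044 years

Drainage path length: H_d = H/2 = 3.05 m (double drainage).
U ≤ 60%: T_v = (π/4)·U² = (π/4)×0.17² = 0.022698.
t = T_v·H_d²/c_v = 0.022698×3.05²/4.8 = 0.04399 years.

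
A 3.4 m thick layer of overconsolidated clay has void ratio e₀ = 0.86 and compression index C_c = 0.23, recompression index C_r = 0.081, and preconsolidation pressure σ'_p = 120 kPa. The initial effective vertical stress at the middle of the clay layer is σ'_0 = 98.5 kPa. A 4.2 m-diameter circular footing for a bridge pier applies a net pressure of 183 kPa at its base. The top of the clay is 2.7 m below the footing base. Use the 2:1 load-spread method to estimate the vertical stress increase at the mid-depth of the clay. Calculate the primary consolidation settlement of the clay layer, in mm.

Mid-depth of clay below the footing base: z = 2.7 + 3.4/2 = 4.4 m.
Stress increase at mid-clay by the 2:1 spreading method:
Δσ ≈ qD²/(D+z)² = 183×4.2²/(4.2+4.4)² = 43.647 kPa
Final effective stress: σ'_f = 98.5 + 43.647 = 142.15 kPa.
σ'_f = 142.15 > σ'_p = 120 kPa, so the stress path crosses the preconsolidation pressure — recompression up to σ'_p, then virgin compression beyond:
S_c = H/(1+e₀)·[C_r·log₁₀(σ'_p/σ'_0) + C_c·log₁₀(σ'_f/σ'_p)]
    = 3.4/1.86 × [0.081×log₁₀(120/98.5) + 0.23×log₁₀(142.15/120)]
    = 1.828 × [0.0069453 + 0.01692] = 0.04363 m

S_c ≈ 43.6 mm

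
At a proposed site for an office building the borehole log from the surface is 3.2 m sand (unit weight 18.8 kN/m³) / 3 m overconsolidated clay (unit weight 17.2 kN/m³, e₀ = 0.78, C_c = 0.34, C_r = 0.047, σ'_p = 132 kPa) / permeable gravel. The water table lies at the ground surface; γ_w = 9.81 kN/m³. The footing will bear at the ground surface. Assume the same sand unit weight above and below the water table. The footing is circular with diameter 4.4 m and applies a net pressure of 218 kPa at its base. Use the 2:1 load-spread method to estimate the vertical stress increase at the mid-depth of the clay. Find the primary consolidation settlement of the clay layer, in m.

Mid-depth of clay below the ground surface: z = 3.2 + 3/2 = 4.7 m.
Total vertical stress at mid-clay: σ_v = 18.8×3.2 + 17.2×1.5 = 85.96 kPa.
Pore pressure: u = 9.81×(4.7 − 0) = 46.107 kPa.
Initial effective stress: σ'_0 = σ_v − u = 85.96 − 46.107 = 39.853 kPa.
Stress increase at mid-clay by the 2:1 spreading method:
Δσ ≈ qD²/(D+z)² = 218×4.4²/(4.4+4.7)² = 50.966 kPa
Final effective stress: σ'_f = 39.853 + 50.966 = 90.819 kPa.
σ'_f = 90.819 ≤ σ'_p = 132 kPa, so the clay remains overconsolidated and only the recompression index applies:
S_c = C_r·H/(1+e₀)·log₁₀(σ'_f/σ'_0) = 0.047×3/1.78×log₁₀(90.819/39.853)
    = 0.079214 × 0.35772 = 0.02834 m

S_c ≈ 0.0283 m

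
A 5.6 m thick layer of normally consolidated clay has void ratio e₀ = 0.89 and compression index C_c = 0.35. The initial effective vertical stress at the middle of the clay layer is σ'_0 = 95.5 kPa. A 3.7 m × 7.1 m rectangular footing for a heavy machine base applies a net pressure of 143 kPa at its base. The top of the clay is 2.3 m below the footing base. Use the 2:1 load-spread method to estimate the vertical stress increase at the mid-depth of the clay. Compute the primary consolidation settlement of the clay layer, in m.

S_c ≈ 0.141 m

Mid-depth of clay below the footing base: z = 2.3 + 5.6/2 = 5.1 m.
Stress increase at mid-clay by the 2:1 spreading method:
Δσ = qBL/((B+z)(L+z)) = 143×3.7×7.1/((3.7+5.1)(7.1+5.1)) = 34.991 kPa
Final effective stress: σ'_f = σ'_0 + Δσ = 95.5 + 34.991 = 130.49 kPa.
Normally consolidated clay, so the full stress increment lies on the virgin compression line:
S_c = C_c·H/(1+e₀)·log₁₀(σ'_f/σ'_0) = 0.35×5.6/(1+0.89)×log₁₀(130.49/95.5)
    = 1.037 × 0.13557 = 0.1406 m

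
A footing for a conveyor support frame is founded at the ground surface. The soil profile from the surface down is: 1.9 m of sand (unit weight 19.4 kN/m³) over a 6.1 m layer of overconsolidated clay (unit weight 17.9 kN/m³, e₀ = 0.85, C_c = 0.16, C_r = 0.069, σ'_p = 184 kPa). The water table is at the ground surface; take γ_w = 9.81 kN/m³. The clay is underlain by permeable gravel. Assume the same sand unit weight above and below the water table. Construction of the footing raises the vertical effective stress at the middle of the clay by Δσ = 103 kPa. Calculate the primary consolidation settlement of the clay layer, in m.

S_c ≈ 0.121 m

Mid-depth of clay below the ground surface: z = 1.9 + 6.1/2 = 4.95 m.
Total vertical stress at mid-clay: σ_v = 19.4×1.9 + 17.9×3.05 = 91.455 kPa.
Pore pressure: u = 9.81×(4.95 − 0) = 48.56 kPa.
Initial effective stress: σ'_0 = σ_v − u = 91.455 − 48.56 = 42.895 kPa.
Final effective stress: σ'_f = 42.895 + 103 = 145.9 kPa.
σ'_f = 145.9 ≤ σ'_p = 184 kPa, so the clay remains overconsolidated and only the recompression index applies:
S_c = C_r·H/(1+e₀)·log₁₀(σ'_f/σ'_0) = 0.069×6.1/1.85×log₁₀(145.9/42.895)
    = 0.22751 × 0.53165 = 0.121 m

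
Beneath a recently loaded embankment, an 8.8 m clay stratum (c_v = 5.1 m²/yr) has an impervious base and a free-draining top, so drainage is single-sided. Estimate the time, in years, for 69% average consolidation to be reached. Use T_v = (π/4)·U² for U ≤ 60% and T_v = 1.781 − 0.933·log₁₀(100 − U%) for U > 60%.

t ≈ 5.92 years

Drainage path length: H_d = H = 8.8 m (single drainage).
U > 60%: T_v = 1.781 − 0.933·log₁₀(100 − 69) = 0.38956.
t = T_v·H_d²/c_v = 0.38956×8.8²/5.1 = 5.915 years.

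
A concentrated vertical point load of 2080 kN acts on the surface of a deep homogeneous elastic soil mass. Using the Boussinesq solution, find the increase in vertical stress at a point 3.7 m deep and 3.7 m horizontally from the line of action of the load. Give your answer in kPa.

Δσ_z ≈ 12.8 kPa

Boussinesq vertical stress below a point load on an elastic half-space:
Δσ_z = 3P/(2πz²) · [1 + (r/z)²]^(−5/2)
r/z = 3.7/3.7 = 1; [1+(r/z)²]^(−5/2) = 0.17678.
Δσ_z = 3×2080/(2π×3.7²) × 0.17678 = 72.544 × 0.17678 = 12.82 kPa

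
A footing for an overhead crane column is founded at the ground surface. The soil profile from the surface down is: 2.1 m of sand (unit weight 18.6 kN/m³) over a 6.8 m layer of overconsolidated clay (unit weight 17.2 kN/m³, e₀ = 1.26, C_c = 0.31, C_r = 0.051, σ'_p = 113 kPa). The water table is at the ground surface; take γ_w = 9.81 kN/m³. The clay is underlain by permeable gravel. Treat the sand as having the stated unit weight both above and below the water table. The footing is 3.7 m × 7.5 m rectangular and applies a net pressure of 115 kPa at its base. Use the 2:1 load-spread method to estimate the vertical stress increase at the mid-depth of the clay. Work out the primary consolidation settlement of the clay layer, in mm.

Mid-depth of clay below the ground surface: z = 2.1 + 6.8/2 = 5.5 m.
Total vertical stress at mid-clay: σ_v = 18.6×2.1 + 17.2×3.4 = 97.54 kPa.
Pore pressure: u = 9.81×(5.5 − 0) = 53.955 kPa.
Initial effective stress: σ'_0 = σ_v − u = 97.54 − 53.955 = 43.585 kPa.
Stress increase at mid-clay by the 2:1 spreading method:
Δσ = qBL/((B+z)(L+z)) = 115×3.7×7.5/((3.7+5.5)(7.5+5.5)) = 26.683 kPa
Final effective stress: σ'_f = 43.585 + 26.683 = 70.268 kPa.
σ'_f = 70.268 ≤ σ'_p = 113 kPa, so the clay remains overconsolidated and only the recompression index applies:
S_c = C_r·H/(1+e₀)·log₁₀(σ'_f/σ'_0) = 0.051×6.8/2.26×log₁₀(70.268/43.585)
    = 0.15345 × 0.20742 = 0.03183 m

S_c ≈ 31.8 mm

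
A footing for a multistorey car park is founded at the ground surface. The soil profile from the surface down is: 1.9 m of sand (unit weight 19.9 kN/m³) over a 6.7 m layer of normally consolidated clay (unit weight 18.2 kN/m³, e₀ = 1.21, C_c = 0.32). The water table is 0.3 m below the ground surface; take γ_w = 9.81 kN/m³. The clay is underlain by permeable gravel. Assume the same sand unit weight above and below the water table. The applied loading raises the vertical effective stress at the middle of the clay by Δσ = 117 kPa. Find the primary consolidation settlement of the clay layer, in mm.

S_c ≈ 507 mm

Mid-depth of clay below the ground surface: z = 1.9 + 6.7/2 = 5.25 m.
Total vertical stress at mid-clay: σ_v = 19.9×1.9 + 18.2×3.35 = 98.78 kPa.
Pore pressure: u = 9.81×(5.25 − 0.3) = 48.56 kPa.
Initial effective stress: σ'_0 = σ_v − u = 98.78 − 48.56 = 50.22 kPa.
Final effective stress: σ'_f = σ'_0 + Δσ = 50.22 + 117 = 167.22 kPa.
Normally consolidated clay, so the full stress increment lies on the virgin compression line:
S_c = C_c·H/(1+e₀)·log₁₀(σ'_f/σ'_0) = 0.32×6.7/(1+1.21)×log₁₀(167.22/50.22)
    = 0.97014 × 0.52241 = 0.5068 m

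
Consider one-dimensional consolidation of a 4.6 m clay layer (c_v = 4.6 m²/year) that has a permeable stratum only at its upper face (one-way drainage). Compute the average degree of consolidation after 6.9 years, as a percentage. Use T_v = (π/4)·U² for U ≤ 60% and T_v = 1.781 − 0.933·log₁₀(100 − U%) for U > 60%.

U ≈ 98 %

Drainage path length: H_d = H = 4.6 m (single drainage).
T_v = c_v·t/H_d² = 4.6×6.9/4.6² = 1.5.
T_v = 1.5 corresponds to the U > 60% branch:
U = 1 − 10^((1.781 − T_v)/0.933)/100 = 0.98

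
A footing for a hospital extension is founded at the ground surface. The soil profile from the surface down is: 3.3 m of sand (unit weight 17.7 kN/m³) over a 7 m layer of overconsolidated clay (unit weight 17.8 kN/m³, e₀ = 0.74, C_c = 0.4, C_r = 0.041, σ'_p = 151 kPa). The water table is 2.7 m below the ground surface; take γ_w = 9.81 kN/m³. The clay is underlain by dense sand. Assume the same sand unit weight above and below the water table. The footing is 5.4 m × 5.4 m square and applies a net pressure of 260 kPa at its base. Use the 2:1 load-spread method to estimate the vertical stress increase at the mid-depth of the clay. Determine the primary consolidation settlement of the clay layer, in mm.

Mid-depth of clay below the ground surface: z = 3.3 + 7/2 = 6.8 m.
Total vertical stress at mid-clay: σ_v = 17.7×3.3 + 17.8×3.5 = 120.71 kPa.
Pore pressure: u = 9.81×(6.8 − 2.7) = 40.221 kPa.
Initial effective stress: σ'_0 = σ_v − u = 120.71 − 40.221 = 80.489 kPa.
Stress increase at mid-clay by the 2:1 spreading method:
Δσ = qBL/((B+z)(L+z)) = 260×5.4×5.4/((5.4+6.8)(5.4+6.8)) = 50.938 kPa
Final effective stress: σ'_f = 80.489 + 50.938 = 131.43 kPa.
σ'_f = 131.43 ≤ σ'_p = 151 kPa, so the clay remains overconsolidated and only the recompression index applies:
S_c = C_r·H/(1+e₀)·log₁₀(σ'_f/σ'_0) = 0.041×7/1.74×log₁₀(131.43/80.489)
    = 0.16494 × 0.21296 = 0.03513 m

S_c ≈ 35.1 mm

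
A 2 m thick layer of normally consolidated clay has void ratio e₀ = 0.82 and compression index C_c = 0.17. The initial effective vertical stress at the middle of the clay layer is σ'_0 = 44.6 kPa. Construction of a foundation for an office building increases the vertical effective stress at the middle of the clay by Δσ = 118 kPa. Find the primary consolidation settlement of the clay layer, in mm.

Final effective stress: σ'_f = σ'_0 + Δσ = 44.6 + 118 = 162.6 kPa.
Normally consolidated clay, so the full stress increment lies on the virgin compression line:
S_c = C_c·H/(1+e₀)·log₁₀(σ'_f/σ'_0) = 0.17×2/(1+0.82)×log₁₀(162.6/44.6)
    = 0.18681 × 0.56179 = 0.1049 m

S_c ≈ 105 mm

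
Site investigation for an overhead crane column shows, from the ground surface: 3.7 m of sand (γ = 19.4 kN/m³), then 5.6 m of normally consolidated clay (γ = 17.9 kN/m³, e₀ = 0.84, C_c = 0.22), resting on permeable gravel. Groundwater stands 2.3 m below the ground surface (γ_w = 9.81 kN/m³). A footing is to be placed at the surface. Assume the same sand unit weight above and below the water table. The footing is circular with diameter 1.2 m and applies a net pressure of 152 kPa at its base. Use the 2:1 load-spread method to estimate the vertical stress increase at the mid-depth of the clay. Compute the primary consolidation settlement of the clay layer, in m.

S_c ≈ 0.013 m

Mid-depth of clay below the ground surface: z = 3.7 + 5.6/2 = 6.5 m.
Total vertical stress at mid-clay: σ_v = 19.4×3.7 + 17.9×2.8 = 121.9 kPa.
Pore pressure: u = 9.81×(6.5 − 2.3) = 41.202 kPa.
Initial effective stress: σ'_0 = σ_v − u = 121.9 − 41.202 = 80.698 kPa.
Stress increase at mid-clay by the 2:1 spreading method:
Δσ ≈ qD²/(D+z)² = 152×1.2²/(1.2+6.5)² = 3.6917 kPa
Final effective stress: σ'_f = σ'_0 + Δσ = 80.698 + 3.6917 = 84.39 kPa.
Normally consolidated clay, so the full stress increment lies on the virgin compression line:
S_c = C_c·H/(1+e₀)·log₁₀(σ'_f/σ'_0) = 0.22×5.6/(1+0.84)×log₁₀(84.39/80.698)
    = 0.66957 × 0.019428 = 0.01301 m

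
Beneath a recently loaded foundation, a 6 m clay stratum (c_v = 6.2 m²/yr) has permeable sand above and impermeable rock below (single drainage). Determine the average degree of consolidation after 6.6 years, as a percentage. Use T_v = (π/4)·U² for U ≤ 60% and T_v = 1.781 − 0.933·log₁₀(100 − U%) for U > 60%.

U ≈ 95.1 %

Drainage path length: H_d = H = 6 m (single drainage).
T_v = c_v·t/H_d² = 6.2×6.6/6² = 1.1367.
T_v = 1.1367 corresponds to the U > 60% branch:
U = 1 − 10^((1.781 − T_v)/0.933)/100 = 0.951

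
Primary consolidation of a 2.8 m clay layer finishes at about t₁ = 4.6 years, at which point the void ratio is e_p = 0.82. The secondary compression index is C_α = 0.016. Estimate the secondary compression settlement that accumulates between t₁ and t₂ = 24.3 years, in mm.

S_s ≈ 17.8 mm

Secondary compression: S_s = C_α·H/(1+e_p)·log₁₀(t₂/t₁)
S_s = 0.016×2.8/(1+0.82)×log₁₀(24.3/4.6)
    = 0.02462 × 0.7228 = 0.01779 m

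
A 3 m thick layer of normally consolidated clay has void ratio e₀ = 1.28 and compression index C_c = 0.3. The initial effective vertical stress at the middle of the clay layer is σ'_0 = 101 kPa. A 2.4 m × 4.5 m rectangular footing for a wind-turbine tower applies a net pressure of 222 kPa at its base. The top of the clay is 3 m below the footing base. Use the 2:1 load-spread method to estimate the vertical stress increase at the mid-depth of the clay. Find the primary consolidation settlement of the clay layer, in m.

Mid-depth of clay below the footing base: z = 3 + 3/2 = 4.5 m.
Stress increase at mid-clay by the 2:1 spreading method:
Δσ = qBL/((B+z)(L+z)) = 222×2.4×4.5/((2.4+4.5)(4.5+4.5)) = 38.609 kPa
Final effective stress: σ'_f = σ'_0 + Δσ = 101 + 38.609 = 139.61 kPa.
Normally consolidated clay, so the full stress increment lies on the virgin compression line:
S_c = C_c·H/(1+e₀)·log₁₀(σ'_f/σ'_0) = 0.3×3/(1+1.28)×log₁₀(139.61/101)
    = 0.39474 × 0.1406 = 0.0555 m

S_c ≈ 0.0555 m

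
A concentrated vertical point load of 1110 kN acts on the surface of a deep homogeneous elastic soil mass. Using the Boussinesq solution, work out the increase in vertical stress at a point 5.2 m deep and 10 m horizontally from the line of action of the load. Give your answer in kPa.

Boussinesq vertical stress below a point load on an elastic half-space:
Δσ_z = 3P/(2πz²) · [1 + (r/z)²]^(−5/2)
r/z = 10/5.2 = 1.9231; [1+(r/z)²]^(−5/2) = 0.020901.
Δσ_z = 3×1110/(2π×5.2²) × 0.020901 = 19.6 × 0.020901 = 0.4097 kPa

Δσ_z ≈ 0.41 kPa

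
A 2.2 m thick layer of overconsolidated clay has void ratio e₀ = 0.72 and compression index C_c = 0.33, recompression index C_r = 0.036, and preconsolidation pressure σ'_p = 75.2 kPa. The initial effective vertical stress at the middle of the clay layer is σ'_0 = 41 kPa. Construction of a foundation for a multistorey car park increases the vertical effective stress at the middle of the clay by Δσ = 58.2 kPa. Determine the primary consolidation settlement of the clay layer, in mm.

S_c ≈ 62.9 mm

Final effective stress: σ'_f = 41 + 58.2 = 99.2 kPa.
σ'_f = 99.2 > σ'_p = 75.2 kPa, so the stress path crosses the preconsolidation pressure — recompression up to σ'_p, then virgin compression beyond:
S_c = H/(1+e₀)·[C_r·log₁₀(σ'_p/σ'_0) + C_c·log₁₀(σ'_f/σ'_p)]
    = 2.2/1.72 × [0.036×log₁₀(75.2/41) + 0.33×log₁₀(99.2/75.2)]
    = 1.2791 × [0.0094836 + 0.039697] = 0.06291 m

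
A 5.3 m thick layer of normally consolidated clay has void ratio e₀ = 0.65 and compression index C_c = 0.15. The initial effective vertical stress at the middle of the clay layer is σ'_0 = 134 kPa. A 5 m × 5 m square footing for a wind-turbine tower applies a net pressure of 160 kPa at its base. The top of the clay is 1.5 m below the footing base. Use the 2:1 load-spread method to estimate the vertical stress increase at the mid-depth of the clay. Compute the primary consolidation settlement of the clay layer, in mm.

S_c ≈ 63.8 mm

Mid-depth of clay below the footing base: z = 1.5 + 5.3/2 = 4.15 m.
Stress increase at mid-clay by the 2:1 spreading method:
Δσ = qBL/((B+z)(L+z)) = 160×5×5/((5+4.15)(5+4.15)) = 47.777 kPa
Final effective stress: σ'_f = σ'_0 + Δσ = 134 + 47.777 = 181.78 kPa.
Normally consolidated clay, so the full stress increment lies on the virgin compression line:
S_c = C_c·H/(1+e₀)·log₁₀(σ'_f/σ'_0) = 0.15×5.3/(1+0.65)×log₁₀(181.78/134)
    = 0.48182 × 0.13244 = 0.06381 m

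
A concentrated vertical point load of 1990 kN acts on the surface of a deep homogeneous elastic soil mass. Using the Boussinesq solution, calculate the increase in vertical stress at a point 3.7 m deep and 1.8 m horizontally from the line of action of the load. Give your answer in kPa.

Boussinesq vertical stress below a point load on an elastic half-space:
Δσ_z = 3P/(2πz²) · [1 + (r/z)²]^(−5/2)
r/z = 1.8/3.7 = 0.48649; [1+(r/z)²]^(−5/2) = 0.58798.
Δσ_z = 3×1990/(2π×3.7²) × 0.58798 = 69.405 × 0.58798 = 40.81 kPa

Δσ_z ≈ 40.8 kPa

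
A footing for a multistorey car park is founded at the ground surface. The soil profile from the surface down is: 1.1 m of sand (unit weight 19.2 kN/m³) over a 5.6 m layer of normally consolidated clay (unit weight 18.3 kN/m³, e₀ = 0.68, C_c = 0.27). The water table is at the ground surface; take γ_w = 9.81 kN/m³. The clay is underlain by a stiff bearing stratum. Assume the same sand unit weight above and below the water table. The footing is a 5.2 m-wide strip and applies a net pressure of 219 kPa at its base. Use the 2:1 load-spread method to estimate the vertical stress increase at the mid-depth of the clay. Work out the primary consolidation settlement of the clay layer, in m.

S_c ≈ 0.602 m

Mid-depth of clay below the ground surface: z = 1.1 + 5.6/2 = 3.9 m.
Total vertical stress at mid-clay: σ_v = 19.2×1.1 + 18.3×2.8 = 72.36 kPa.
Pore pressure: u = 9.81×(3.9 − 0) = 38.259 kPa.
Initial effective stress: σ'_0 = σ_v − u = 72.36 − 38.259 = 34.101 kPa.
Stress increase at mid-clay by the 2:1 spreading method:
Δσ = qB/(B+z) = 219×5.2/(5.2+3.9) = 125.14 kPa
Final effective stress: σ'_f = σ'_0 + Δσ = 34.101 + 125.14 = 159.24 kPa.
Normally consolidated clay, so the full stress increment lies on the virgin compression line:
S_c = C_c·H/(1+e₀)·log₁₀(σ'_f/σ'_0) = 0.27×5.6/(1+0.68)×log₁₀(159.24/34.101)
    = 0.9 × 0.66929 = 0.6024 m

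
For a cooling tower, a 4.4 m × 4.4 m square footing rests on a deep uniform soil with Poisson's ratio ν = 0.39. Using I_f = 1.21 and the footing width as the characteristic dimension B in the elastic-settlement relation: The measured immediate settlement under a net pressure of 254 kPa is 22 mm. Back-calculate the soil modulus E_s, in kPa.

S_e = q·B·(1−ν²)/E_s · I_f  ⇒  E_s = q·B·(1−ν²)·I_f / S_e.
E_s = 254 × 4.4 × 0.8479 × 1.21 / 0.022 = 52120 kPa

E_s ≈ 52100 kPa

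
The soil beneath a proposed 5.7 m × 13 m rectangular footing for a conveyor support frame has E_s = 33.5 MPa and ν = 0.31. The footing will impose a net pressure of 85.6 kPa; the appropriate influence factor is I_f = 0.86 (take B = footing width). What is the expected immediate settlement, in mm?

Immediate (elastic) settlement: S_e = q·B·(1−ν²)/E_s · I_f.
E_s = 33.5 MPa = 33500 kPa.
S_e = 85.6 × 5.7 × (1 − 0.31²) / 33500 × 0.86
    = 85.6 × 5.7 × 0.9039 / 33500 × 0.86
    = 0.01132 m = 11.32 mm

S_e ≈ 11.3 mm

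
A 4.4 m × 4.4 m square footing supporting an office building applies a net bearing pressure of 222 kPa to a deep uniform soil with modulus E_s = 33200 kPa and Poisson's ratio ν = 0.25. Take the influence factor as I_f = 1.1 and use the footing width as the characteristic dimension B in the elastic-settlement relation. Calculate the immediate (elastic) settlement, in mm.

S_e ≈ 30.3 mm

Immediate (elastic) settlement: S_e = q·B·(1−ν²)/E_s · I_f.
S_e = 222 × 4.4 × (1 − 0.25²) / 33200 × 1.1
    = 222 × 4.4 × 0.9375 / 33200 × 1.1
    = 0.03034 m = 30.34 mm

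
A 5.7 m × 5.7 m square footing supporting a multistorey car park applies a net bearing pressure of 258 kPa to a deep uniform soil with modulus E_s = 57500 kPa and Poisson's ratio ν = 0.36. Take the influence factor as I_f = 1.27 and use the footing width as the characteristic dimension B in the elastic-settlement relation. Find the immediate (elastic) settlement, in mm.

S_e ≈ 28.3 mm

Immediate (elastic) settlement: S_e = q·B·(1−ν²)/E_s · I_f.
S_e = 258 × 5.7 × (1 − 0.36²) / 57500 × 1.27
    = 258 × 5.7 × 0.8704 / 57500 × 1.27
    = 0.02827 m = 28.27 mm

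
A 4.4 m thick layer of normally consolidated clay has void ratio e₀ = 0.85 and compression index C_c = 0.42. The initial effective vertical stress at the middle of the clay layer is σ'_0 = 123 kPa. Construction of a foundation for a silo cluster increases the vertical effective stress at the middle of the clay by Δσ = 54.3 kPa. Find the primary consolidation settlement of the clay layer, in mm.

Final effective stress: σ'_f = σ'_0 + Δσ = 123 + 54.3 = 177.3 kPa.
Normally consolidated clay, so the full stress increment lies on the virgin compression line:
S_c = C_c·H/(1+e₀)·log₁₀(σ'_f/σ'_0) = 0.42×4.4/(1+0.85)×log₁₀(177.3/123)
    = 0.99892 × 0.1588 = 0.1586 m

S_c ≈ 159 mm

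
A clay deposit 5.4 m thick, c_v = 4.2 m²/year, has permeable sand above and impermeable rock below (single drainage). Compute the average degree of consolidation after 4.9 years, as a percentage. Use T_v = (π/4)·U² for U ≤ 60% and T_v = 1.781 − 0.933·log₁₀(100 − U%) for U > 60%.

Drainage path length: H_d = H = 5.4 m (single drainage).
T_v = c_v·t/H_d² = 4.2×4.9/5.4² = 0.70576.
T_v = 0.70576 corresponds to the U > 60% branch:
U = 1 − 10^((1.781 − T_v)/0.933)/100 = 0.8579

U ≈ 85.8 %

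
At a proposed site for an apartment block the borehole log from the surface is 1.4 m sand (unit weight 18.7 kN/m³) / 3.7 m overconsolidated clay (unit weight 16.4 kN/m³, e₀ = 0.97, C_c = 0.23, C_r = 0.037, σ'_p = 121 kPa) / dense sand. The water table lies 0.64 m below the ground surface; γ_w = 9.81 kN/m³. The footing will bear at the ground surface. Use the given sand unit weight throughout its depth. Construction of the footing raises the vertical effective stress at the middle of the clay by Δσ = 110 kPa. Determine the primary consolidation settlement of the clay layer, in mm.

S_c ≈ 69.8 mm

Mid-depth of clay below the ground surface: z = 1.4 + 3.7/2 = 3.25 m.
Total vertical stress at mid-clay: σ_v = 18.7×1.4 + 16.4×1.85 = 56.52 kPa.
Pore pressure: u = 9.81×(3.25 − 0.64) = 25.604 kPa.
Initial effective stress: σ'_0 = σ_v − u = 56.52 − 25.604 = 30.916 kPa.
Final effective stress: σ'_f = 30.916 + 110 = 140.92 kPa.
σ'_f = 140.92 > σ'_p = 121 kPa, so the stress path crosses the preconsolidation pressure — recompression up to σ'_p, then virgin compression beyond:
S_c = H/(1+e₀)·[C_r·log₁₀(σ'_p/σ'_0) + C_c·log₁₀(σ'_f/σ'_p)]
    = 3.7/1.97 × [0.037×log₁₀(121/30.916) + 0.23×log₁₀(140.92/121)]
    = 1.8782 × [0.021926 + 0.015223] = 0.06977 m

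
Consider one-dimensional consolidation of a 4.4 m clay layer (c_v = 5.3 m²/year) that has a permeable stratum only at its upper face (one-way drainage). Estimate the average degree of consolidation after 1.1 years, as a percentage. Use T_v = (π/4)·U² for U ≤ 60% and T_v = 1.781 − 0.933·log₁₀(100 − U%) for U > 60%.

U ≈ 61.4 %

Drainage path length: H_d = H = 4.4 m (single drainage).
T_v = c_v·t/H_d² = 5.3×1.1/4.4² = 0.30114.
T_v = 0.30114 corresponds to the U > 60% branch:
U = 1 − 10^((1.781 − T_v)/0.933)/100 = 0.6144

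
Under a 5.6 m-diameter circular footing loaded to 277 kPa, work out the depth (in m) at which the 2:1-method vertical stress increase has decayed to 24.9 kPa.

2:1 spreading — at depth z the loaded area has grown by z in each plan dimension:
qD²/(D+z)² = Δσ_z ⇒ z = D(√(q/Δσ_z) − 1) = 5.6×(√(277/24.9) − 1) = 13.08 m

z ≈ 13.1 m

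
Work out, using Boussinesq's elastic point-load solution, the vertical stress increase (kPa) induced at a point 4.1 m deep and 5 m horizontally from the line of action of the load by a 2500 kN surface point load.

Δσ_z ≈ 7.28 kPa

Boussinesq vertical stress below a point load on an elastic half-space:
Δσ_z = 3P/(2πz²) · [1 + (r/z)²]^(−5/2)
r/z = 5/4.1 = 1.2195; [1+(r/z)²]^(−5/2) = 0.1025.
Δσ_z = 3×2500/(2π×4.1²) × 0.1025 = 71.009 × 0.1025 = 7.278 kPa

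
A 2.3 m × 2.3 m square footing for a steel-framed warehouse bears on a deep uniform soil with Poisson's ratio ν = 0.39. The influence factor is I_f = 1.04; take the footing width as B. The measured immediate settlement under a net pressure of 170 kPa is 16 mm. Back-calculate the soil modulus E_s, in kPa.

E_s ≈ 21500 kPa

S_e = q·B·(1−ν²)/E_s · I_f  ⇒  E_s = q·B·(1−ν²)·I_f / S_e.
E_s = 170 × 2.3 × 0.8479 × 1.04 / 0.016 = 21550 kPa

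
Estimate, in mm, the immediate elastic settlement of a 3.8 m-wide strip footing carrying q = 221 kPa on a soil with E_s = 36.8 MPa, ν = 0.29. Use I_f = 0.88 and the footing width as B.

S_e ≈ 18.4 mm

Immediate (elastic) settlement: S_e = q·B·(1−ν²)/E_s · I_f.
E_s = 36.8 MPa = 36800 kPa.
S_e = 221 × 3.8 × (1 − 0.29²) / 36800 × 0.88
    = 221 × 3.8 × 0.9159 / 36800 × 0.88
    = 0.01839 m = 18.39 mm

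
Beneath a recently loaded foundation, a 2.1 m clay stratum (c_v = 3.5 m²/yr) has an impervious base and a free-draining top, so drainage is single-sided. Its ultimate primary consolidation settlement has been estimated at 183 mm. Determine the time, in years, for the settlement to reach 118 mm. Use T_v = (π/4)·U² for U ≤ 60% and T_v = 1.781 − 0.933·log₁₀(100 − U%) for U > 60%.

t ≈ 0.421 years

Drainage path length: H_d = H = 2.1 m (single drainage).
U = S(t)/S_ult = 118/183 = 0.6448.
U > 60%: T_v = 1.781 − 0.933·log₁₀(100 − 64.481) = 0.33442.
t = T_v·H_d²/c_v = 0.33442×2.1²/3.5 = 0.4214 years.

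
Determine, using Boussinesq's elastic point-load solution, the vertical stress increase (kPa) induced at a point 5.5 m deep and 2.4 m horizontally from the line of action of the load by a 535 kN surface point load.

Δσ_z ≈ 5.46 kPa

Boussinesq vertical stress below a point load on an elastic half-space:
Δσ_z = 3P/(2πz²) · [1 + (r/z)²]^(−5/2)
r/z = 2.4/5.5 = 0.43636; [1+(r/z)²]^(−5/2) = 0.64678.
Δσ_z = 3×535/(2π×5.5²) × 0.64678 = 8.4444 × 0.64678 = 5.462 kPa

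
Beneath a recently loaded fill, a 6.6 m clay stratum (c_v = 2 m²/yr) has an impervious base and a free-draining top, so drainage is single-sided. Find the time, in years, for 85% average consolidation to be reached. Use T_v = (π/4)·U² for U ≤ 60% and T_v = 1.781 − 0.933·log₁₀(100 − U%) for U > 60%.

t ≈ 14.9 years

Drainage path length: H_d = H = 6.6 m (single drainage).
U > 60%: T_v = 1.781 − 0.933·log₁₀(100 − 85) = 0.68371.
t = T_v·H_d²/c_v = 0.68371×6.6²/2 = 14.89 years.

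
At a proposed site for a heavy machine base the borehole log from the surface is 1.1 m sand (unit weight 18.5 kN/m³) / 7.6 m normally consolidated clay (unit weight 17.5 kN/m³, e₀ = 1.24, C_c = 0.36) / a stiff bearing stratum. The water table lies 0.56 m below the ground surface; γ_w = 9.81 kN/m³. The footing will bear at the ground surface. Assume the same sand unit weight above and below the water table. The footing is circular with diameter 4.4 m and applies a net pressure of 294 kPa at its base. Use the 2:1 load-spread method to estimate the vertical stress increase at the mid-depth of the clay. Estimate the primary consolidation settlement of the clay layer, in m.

Mid-depth of clay below the ground surface: z = 1.1 + 7.6/2 = 4.9 m.
Total vertical stress at mid-clay: σ_v = 18.5×1.1 + 17.5×3.8 = 86.85 kPa.
Pore pressure: u = 9.81×(4.9 − 0.56) = 42.575 kPa.
Initial effective stress: σ'_0 = σ_v − u = 86.85 − 42.575 = 44.275 kPa.
Stress increase at mid-clay by the 2:1 spreading method:
Δσ ≈ qD²/(D+z)² = 294×4.4²/(4.4+4.9)² = 65.809 kPa
Final effective stress: σ'_f = σ'_0 + Δσ = 44.275 + 65.809 = 110.08 kPa.
Normally consolidated clay, so the full stress increment lies on the virgin compression line:
S_c = C_c·H/(1+e₀)·log₁₀(σ'_f/σ'_0) = 0.36×7.6/(1+1.24)×log₁₀(110.08/44.275)
    = 1.2214 × 0.39555 = 0.4831 m

S_c ≈ 0.483 m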